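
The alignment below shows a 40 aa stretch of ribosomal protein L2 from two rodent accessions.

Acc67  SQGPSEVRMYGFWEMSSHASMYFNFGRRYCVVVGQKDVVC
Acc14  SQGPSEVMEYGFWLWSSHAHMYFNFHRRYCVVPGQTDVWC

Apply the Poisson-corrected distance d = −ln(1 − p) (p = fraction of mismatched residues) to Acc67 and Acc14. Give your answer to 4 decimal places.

0.2549

Differing sites — 8:R/M; 9:M/E; 14:E/L; 15:M/W; 20:S/H; 26:G/H; 33:V/P; 36:K/T; 39:V/W.
p = 9/40 = 0.225000.
d = −ln(1 − 0.225000) = −ln(0.775000) = 0.2549.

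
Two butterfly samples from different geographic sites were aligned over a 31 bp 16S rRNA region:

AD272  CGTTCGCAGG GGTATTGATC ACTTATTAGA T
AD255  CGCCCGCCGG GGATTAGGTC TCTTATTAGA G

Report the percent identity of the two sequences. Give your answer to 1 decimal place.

71.0%

Differing sites — 3:T/C; 4:T/C; 8:A/C; 13:T/A; 14:A/T; 16:T/A; 18:A/G; 21:A/T; 31:T/G.
22 of the 31 sites match, so the percent identity is 22/31 × 100 = 71.0%.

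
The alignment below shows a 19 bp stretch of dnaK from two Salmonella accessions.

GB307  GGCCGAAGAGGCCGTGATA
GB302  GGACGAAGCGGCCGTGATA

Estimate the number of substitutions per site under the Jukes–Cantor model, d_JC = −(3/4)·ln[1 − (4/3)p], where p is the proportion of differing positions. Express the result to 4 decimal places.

Differing sites — 3:C/A; 9:A/C.
p = 2/19 = 0.105263.
d = −0.75 · ln(1 − (4/3)·0.105263) = −0.75 · ln(0.859649) = −0.75 · (-0.151231) = 0.1134.

0.1134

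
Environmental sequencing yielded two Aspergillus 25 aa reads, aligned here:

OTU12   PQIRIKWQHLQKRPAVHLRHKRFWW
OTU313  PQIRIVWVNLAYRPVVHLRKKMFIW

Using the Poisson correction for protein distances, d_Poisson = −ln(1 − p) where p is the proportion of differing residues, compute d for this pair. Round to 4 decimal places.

0.4463

Differing sites — 6:K/V; 8:Q/V; 9:H/N; 11:Q/A; 12:K/Y; 15:A/V; 20:H/K; 22:R/M; 24:W/I.
p = 9/25 = 0.360000.
d = −ln(1 − 0.360000) = −ln(0.640000) = 0.4463.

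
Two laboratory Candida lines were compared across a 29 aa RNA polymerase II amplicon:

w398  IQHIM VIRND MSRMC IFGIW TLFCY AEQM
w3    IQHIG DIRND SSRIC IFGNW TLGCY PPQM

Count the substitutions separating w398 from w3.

8

Differing sites — 5:M/G; 6:V/D; 11:M/S; 14:M/I; 19:I/N; 23:F/G; 26:A/P; 27:E/P.
That gives 8 mismatches out of 29 aligned sites, so the Hamming distance is 8.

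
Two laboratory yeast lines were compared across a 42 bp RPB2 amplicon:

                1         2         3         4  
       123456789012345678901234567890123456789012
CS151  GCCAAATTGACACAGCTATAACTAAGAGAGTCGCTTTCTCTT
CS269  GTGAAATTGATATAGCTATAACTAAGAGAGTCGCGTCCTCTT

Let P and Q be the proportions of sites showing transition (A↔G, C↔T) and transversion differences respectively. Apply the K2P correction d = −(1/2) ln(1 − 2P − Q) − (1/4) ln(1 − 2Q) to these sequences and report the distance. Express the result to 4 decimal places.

Differing sites — 2:C/T (Ti); 3:C/G (Tv); 11:C/T (Ti); 13:C/T (Ti); 35:T/G (Tv); 37:T/C (Ti).
Of the 6 differences, 4 transitions and 2 transversions over 42 sites: P = 4/42 = 0.095238, Q = 2/42 = 0.047619.
d = −0.5·ln(0.761905) − 0.25·ln(0.904762) = −0.5·(-0.271933) − 0.25·(-0.100083) = 0.1610.

0.1610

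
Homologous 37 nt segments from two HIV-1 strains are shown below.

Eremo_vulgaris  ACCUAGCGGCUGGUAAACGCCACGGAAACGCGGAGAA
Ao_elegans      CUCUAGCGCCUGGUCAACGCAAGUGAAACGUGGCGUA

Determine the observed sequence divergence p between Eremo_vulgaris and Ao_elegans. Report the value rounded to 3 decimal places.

Mismatches occur at site 1 (A/C), site 2 (C/U), site 9 (G/C), site 15 (A/C), site 21 (C/A), site 23 (C/G), site 24 (G/U), site 31 (C/U), site 34 (A/C), site 36 (A/U).
There are 10 differences over 37 sites, so p = 10/37 = 0.270.

0.270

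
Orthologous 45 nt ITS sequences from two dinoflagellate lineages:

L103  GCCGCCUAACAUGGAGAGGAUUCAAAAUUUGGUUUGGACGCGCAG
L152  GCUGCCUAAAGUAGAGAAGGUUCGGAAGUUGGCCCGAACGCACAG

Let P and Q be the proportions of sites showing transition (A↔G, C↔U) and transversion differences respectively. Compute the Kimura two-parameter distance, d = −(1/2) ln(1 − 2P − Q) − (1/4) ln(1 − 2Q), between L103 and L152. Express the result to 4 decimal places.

0.4544

The sequences differ at positions 3 (C/U, transition), 10 (C/A, transversion), 11 (A/G, transition), 13 (G/A, transition), 18 (G/A, transition), 20 (A/G, transition), 24 (A/G, transition), 25 (A/G, transition), 28 (U/G, transversion), 33 (U/C, transition), 34 (U/C, transition), 35 (U/C, transition), 37 (G/A, transition), 42 (G/A, transition).
Of the 14 differences, 12 transitions and 2 transversions over 45 sites: P = 12/45 = 0.266667, Q = 2/45 = 0.044444.
d = −0.5·ln(0.422222) − 0.25·ln(0.911112) = −0.5·(-0.862224) − 0.25·(-0.093089) = 0.4544.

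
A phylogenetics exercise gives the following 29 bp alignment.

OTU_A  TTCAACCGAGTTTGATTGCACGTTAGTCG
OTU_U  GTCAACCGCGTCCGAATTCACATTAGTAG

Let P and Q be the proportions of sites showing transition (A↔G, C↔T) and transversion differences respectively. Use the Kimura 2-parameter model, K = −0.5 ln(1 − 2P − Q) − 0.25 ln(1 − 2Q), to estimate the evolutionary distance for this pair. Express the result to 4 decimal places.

Differing sites — 1:T/G (Tv); 9:A/C (Tv); 12:T/C (Ti); 13:T/C (Ti); 16:T/A (Tv); 18:G/T (Tv); 22:G/A (Ti); 28:C/A (Tv).
Of the 8 differences, 3 transitions and 5 transversions over 29 sites: P = 3/29 = 0.103448, Q = 5/29 = 0.172414.
d = −0.5·ln(0.620690) − 0.25·ln(0.655172) = −0.5·(-0.476924) − 0.25·(-0.422857) = 0.3442.

0.3442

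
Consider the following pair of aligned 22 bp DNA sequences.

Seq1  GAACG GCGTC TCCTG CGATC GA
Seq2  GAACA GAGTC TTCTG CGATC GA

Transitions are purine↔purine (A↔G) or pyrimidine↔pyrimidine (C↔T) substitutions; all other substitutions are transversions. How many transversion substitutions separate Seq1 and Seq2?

Mismatches occur at site 5 (G/A, transition), site 7 (C/A, transversion), site 12 (C/T, transition).
Of the 3 differences, 2 transitions and 1 transversion, so the answer is 1.

1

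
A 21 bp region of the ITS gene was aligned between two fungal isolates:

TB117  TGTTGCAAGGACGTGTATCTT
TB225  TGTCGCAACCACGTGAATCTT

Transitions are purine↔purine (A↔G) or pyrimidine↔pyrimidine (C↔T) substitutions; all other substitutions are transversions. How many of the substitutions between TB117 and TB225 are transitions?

1

The sequences differ at positions 4 (T/C, transition), 9 (G/C, transversion), 10 (G/C, transversion), 16 (T/A, transversion).
Of the 4 differences, 1 transition and 3 transversions, so the answer is 1.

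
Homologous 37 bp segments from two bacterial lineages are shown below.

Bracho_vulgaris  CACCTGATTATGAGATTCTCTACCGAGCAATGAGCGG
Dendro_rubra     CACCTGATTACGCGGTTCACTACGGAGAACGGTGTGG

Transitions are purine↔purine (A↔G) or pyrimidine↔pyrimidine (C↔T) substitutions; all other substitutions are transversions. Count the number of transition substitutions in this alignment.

Differing sites — 11:T/C (Ti); 13:A/C (Tv); 15:A/G (Ti); 19:T/A (Tv); 24:C/G (Tv); 28:C/A (Tv); 30:A/C (Tv); 31:T/G (Tv); 33:A/T (Tv); 35:C/T (Ti).
Of the 10 differences, 3 transitions and 7 transversions, so the answer is 3.

3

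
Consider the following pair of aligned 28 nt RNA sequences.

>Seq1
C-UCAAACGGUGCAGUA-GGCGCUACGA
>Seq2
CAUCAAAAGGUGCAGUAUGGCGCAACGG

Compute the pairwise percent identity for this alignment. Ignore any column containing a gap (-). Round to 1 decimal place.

Excluding the 2 gap columns leaves 26 comparable sites.
Mismatches occur at site 8 (C↔A), site 24 (U↔A), site 28 (A↔G).
23 of the 26 comparable sites match, so the percent identity is 23/26 × 100 = 88.5%.

88.5%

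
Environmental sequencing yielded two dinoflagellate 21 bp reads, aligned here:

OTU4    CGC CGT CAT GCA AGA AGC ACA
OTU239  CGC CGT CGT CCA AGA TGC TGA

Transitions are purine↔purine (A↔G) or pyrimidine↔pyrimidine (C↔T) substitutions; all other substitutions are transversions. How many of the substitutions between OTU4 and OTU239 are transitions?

Mismatches occur at site 8 (A→G, transition), site 10 (G→C, transversion), site 16 (A→T, transversion), site 19 (A→T, transversion), site 20 (C→G, transversion).
Of the 5 differences, 1 transition and 4 transversions, so the answer is 1.

1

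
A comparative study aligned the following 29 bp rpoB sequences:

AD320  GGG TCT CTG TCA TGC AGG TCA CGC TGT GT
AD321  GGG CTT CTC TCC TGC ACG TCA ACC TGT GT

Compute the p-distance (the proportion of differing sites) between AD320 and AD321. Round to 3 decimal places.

Mismatches occur at site 4 (T↔C), site 5 (C↔T), site 9 (G↔C), site 12 (A↔C), site 17 (G↔C), site 22 (C↔A), site 23 (G↔C).
There are 7 differences over 29 sites, so p = 7/29 = 0.241.

0.241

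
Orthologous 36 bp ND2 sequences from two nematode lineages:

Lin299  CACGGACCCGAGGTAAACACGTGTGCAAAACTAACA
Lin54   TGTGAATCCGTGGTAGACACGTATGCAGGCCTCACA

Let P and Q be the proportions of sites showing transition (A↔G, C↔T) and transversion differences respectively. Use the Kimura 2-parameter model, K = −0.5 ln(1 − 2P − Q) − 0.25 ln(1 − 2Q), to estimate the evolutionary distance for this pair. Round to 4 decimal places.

0.4833

Differing sites — 1:C/T (Ti); 2:A/G (Ti); 3:C/T (Ti); 5:G/A (Ti); 7:C/T (Ti); 11:A/T (Tv); 16:A/G (Ti); 23:G/A (Ti); 28:A/G (Ti); 29:A/G (Ti); 30:A/C (Tv); 33:A/C (Tv).
Of the 12 differences, 9 transitions and 3 transversions over 36 sites: P = 9/36 = 0.250000, Q = 3/36 = 0.083333.
d = −0.5·ln(0.416667) − 0.25·ln(0.833334) = −0.5·(-0.875468) − 0.25·(-0.182321) = 0.4833.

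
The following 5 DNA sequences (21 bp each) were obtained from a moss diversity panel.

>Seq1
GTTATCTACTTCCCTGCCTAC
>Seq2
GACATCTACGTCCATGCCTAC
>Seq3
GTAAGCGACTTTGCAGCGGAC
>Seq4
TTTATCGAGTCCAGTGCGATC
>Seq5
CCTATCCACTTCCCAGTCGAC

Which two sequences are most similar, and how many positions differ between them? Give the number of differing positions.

Pairwise Hamming distances:
  Seq1 vs Seq2: 4
  Seq1 vs Seq3: 8
  Seq1 vs Seq4: 9
  Seq1 vs Seq5: 6
  Seq2 vs Seq3: 11
  Seq2 vs Seq4: 12
  Seq2 vs Seq5: 9
  Seq3 vs Seq4: 11
  Seq3 vs Seq5: 9
  Seq4 vs Seq5: 12
The smallest is 4, between Seq1 and Seq2.

4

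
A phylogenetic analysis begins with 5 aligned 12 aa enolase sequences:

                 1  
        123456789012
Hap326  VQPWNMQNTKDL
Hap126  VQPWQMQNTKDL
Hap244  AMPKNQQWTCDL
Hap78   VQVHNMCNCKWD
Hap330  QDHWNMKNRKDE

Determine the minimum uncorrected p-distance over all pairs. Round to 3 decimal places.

0.083

Pairwise Hamming distances:
  Hap326 vs Hap126: 1
  Hap326 vs Hap244: 6
  Hap326 vs Hap78: 6
  Hap326 vs Hap330: 6
  Hap126 vs Hap244: 7
  Hap126 vs Hap78: 7
  Hap126 vs Hap330: 7
  Hap244 vs Hap78: 11
  Hap244 vs Hap330: 10
  Hap78 vs Hap330: 8
The smallest is 1 mismatch, between Hap326 and Hap126; p = 1/12 = 0.083.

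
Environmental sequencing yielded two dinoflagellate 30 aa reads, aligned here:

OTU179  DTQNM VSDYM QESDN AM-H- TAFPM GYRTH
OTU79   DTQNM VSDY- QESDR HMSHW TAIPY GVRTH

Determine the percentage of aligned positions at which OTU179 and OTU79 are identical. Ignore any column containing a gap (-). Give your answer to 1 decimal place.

81.5%

Excluding the 3 gap columns leaves 27 comparable sites.
The sequences differ at positions 15 (N/R), 16 (A/H), 23 (F/I), 25 (M/Y), 27 (Y/V).
22 of the 27 comparable sites match, so the percent identity is 22/27 × 100 = 81.5%.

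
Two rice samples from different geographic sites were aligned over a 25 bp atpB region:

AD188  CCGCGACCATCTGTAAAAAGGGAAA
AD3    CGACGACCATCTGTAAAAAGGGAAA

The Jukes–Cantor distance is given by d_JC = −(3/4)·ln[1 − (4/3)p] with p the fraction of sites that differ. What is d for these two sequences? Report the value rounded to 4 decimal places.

0.0846

The sequences differ at positions 2 (C/G), 3 (G/A).
p = 2/25 = 0.080000.
d = −0.75 · ln(1 − (4/3)·0.080000) = −0.75 · ln(0.893333) = −0.75 · (-0.112796) = 0.0846.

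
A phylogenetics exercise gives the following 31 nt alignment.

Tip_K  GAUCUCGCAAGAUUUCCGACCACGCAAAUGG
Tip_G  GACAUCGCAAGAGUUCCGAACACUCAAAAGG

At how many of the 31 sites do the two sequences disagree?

6

Mismatches occur at site 3 (U/C), site 4 (C/A), site 13 (U/G), site 20 (C/A), site 24 (G/U), site 29 (U/A).
That gives 6 mismatches out of 31 aligned sites, so the Hamming distance is 6.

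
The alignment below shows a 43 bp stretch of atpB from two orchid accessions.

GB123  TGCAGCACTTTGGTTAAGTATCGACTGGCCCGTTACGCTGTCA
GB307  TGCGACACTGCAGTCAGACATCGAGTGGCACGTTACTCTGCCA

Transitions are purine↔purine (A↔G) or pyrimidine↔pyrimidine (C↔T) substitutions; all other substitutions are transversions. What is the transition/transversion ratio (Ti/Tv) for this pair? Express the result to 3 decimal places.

Differing sites — 4:A/G (Ti); 5:G/A (Ti); 10:T/G (Tv); 11:T/C (Ti); 12:G/A (Ti); 15:T/C (Ti); 17:A/G (Ti); 18:G/A (Ti); 19:T/C (Ti); 25:C/G (Tv); 30:C/A (Tv); 37:G/T (Tv); 41:T/C (Ti).
Of the 13 differences, 9 transitions and 4 transversions, so Ti/Tv = 9/4 = 2.250.

2.250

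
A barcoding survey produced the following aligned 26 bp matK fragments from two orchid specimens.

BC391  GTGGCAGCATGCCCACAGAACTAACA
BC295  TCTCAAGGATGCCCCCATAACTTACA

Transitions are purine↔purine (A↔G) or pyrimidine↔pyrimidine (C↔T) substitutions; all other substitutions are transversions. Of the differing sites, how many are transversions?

8

The sequences differ at positions 1 (G/T, transversion), 2 (T/C, transition), 3 (G/T, transversion), 4 (G/C, transversion), 5 (C/A, transversion), 8 (C/G, transversion), 15 (A/C, transversion), 18 (G/T, transversion), 23 (A/T, transversion).
Of the 9 differences, 1 transition and 8 transversions, so the answer is 8.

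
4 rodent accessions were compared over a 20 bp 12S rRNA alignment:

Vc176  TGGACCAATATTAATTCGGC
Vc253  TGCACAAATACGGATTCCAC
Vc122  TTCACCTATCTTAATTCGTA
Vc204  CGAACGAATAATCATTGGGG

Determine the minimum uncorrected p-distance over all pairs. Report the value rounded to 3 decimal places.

Pairwise Hamming distances:
  Vc176 vs Vc253: 7
  Vc176 vs Vc122: 6
  Vc176 vs Vc204: 7
  Vc253 vs Vc122: 10
  Vc253 vs Vc204: 10
  Vc122 vs Vc204: 11
The smallest is 6 mismatches, between Vc176 and Vc122; p = 6/20 = 0.300.

0.300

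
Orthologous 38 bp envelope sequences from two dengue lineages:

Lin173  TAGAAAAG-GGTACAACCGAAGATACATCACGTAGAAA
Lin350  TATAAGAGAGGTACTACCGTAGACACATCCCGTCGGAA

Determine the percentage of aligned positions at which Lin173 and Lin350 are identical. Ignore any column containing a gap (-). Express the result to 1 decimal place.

Excluding the 1 gap column leaves 37 comparable sites.
Differing sites — 3:G/T; 6:A/G; 15:A/T; 20:A/T; 24:T/C; 30:A/C; 34:A/C; 36:A/G.
29 of the 37 comparable sites match, so the percent identity is 29/37 × 100 = 78.4%.

78.4%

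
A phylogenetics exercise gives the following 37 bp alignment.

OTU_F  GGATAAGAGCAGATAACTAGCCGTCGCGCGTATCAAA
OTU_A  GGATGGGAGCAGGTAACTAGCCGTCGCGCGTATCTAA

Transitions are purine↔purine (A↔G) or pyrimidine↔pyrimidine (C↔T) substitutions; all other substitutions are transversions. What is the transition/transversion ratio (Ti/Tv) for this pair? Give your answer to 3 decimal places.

Mismatches occur at site 5 (A→G, transition), site 6 (A→G, transition), site 13 (A→G, transition), site 35 (A→T, transversion).
Of the 4 differences, 3 transitions and 1 transversion, so Ti/Tv = 3/1 = 3.000.

3.000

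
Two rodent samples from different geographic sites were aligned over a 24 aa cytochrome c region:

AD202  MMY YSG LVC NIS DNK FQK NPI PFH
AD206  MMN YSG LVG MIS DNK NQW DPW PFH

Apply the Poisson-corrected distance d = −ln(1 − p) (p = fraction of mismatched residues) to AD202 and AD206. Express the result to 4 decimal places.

Differing sites — 3:Y/N; 9:C/G; 10:N/M; 16:F/N; 18:K/W; 19:N/D; 21:I/W.
p = 7/24 = 0.291667.
d = −ln(1 − 0.291667) = −ln(0.708333) = 0.3448.

0.3448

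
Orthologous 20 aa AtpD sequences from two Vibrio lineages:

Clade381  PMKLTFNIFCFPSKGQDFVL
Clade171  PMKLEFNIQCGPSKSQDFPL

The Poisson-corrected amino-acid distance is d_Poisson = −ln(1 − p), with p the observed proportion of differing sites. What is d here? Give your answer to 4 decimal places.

Mismatches occur at site 5 (T↔E), site 9 (F↔Q), site 11 (F↔G), site 15 (G↔S), site 19 (V↔P).
p = 5/20 = 0.250000.
d = −ln(1 − 0.250000) = −ln(0.750000) = 0.2877.

0.2877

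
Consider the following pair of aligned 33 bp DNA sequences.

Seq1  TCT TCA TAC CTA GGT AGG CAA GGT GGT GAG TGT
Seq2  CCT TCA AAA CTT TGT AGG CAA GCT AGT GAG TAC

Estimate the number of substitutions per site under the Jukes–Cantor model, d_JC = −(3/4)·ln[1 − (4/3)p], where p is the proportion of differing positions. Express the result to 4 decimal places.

The sequences differ at positions 1 (T/C), 7 (T/A), 9 (C/A), 12 (A/T), 13 (G/T), 23 (G/C), 25 (G/A), 32 (G/A), 33 (T/C).
p = 9/33 = 0.272727.
d = −0.75 · ln(1 − (4/3)·0.272727) = −0.75 · ln(0.636364) = −0.75 · (-0.451985) = 0.3390.

0.3390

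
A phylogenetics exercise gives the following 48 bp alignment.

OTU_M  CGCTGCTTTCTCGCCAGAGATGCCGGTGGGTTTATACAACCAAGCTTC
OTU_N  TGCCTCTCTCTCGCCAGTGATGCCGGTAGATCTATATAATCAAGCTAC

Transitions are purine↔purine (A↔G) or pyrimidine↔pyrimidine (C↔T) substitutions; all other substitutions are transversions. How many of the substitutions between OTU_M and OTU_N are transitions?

Mismatches occur at site 1 (C↔T, transition), site 4 (T↔C, transition), site 5 (G↔T, transversion), site 8 (T↔C, transition), site 18 (A↔T, transversion), site 28 (G↔A, transition), site 30 (G↔A, transition), site 32 (T↔C, transition), site 37 (C↔T, transition), site 40 (C↔T, transition), site 47 (T↔A, transversion).
Of the 11 differences, 8 transitions and 3 transversions, so the answer is 8.

8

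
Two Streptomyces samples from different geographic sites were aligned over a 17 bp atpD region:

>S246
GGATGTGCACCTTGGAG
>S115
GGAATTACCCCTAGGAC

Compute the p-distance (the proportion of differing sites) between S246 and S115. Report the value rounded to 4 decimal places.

0.3529

The sequences differ at positions 4 (T/A), 5 (G/T), 7 (G/A), 9 (A/C), 13 (T/A), 17 (G/C).
There are 6 differences over 17 sites, so p = 6/17 = 0.3529.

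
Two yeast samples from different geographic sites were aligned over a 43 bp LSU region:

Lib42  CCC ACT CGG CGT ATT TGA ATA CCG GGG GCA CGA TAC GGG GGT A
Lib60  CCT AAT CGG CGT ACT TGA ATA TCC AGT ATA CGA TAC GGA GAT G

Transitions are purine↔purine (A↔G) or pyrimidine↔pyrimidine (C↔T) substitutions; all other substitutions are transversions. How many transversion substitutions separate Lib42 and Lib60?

The sequences differ at positions 3 (C/T, transition), 5 (C/A, transversion), 14 (T/C, transition), 22 (C/T, transition), 24 (G/C, transversion), 25 (G/A, transition), 27 (G/T, transversion), 28 (G/A, transition), 29 (C/T, transition), 39 (G/A, transition), 41 (G/A, transition), 43 (A/G, transition).
Of the 12 differences, 9 transitions and 3 transversions, so the answer is 3.

3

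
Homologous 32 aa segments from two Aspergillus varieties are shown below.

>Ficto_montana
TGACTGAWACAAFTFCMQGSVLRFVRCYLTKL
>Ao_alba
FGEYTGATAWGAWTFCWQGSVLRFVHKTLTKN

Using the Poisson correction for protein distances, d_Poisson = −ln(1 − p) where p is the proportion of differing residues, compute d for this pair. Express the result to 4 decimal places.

The sequences differ at positions 1 (T/F), 3 (A/E), 4 (C/Y), 8 (W/T), 10 (C/W), 11 (A/G), 13 (F/W), 17 (M/W), 26 (R/H), 27 (C/K), 28 (Y/T), 32 (L/N).
p = 12/32 = 0.375000.
d = −ln(1 − 0.375000) = −ln(0.625000) = 0.4700.

0.4700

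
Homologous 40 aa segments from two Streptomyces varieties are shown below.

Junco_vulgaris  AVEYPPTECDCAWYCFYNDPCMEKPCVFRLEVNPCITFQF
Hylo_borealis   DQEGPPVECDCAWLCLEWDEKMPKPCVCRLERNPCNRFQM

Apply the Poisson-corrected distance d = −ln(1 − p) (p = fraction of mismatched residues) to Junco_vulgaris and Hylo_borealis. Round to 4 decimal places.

0.5108

The sequences differ at positions 1 (A/D), 2 (V/Q), 4 (Y/G), 7 (T/V), 14 (Y/L), 16 (F/L), 17 (Y/E), 18 (N/W), 20 (P/E), 21 (C/K), 23 (E/P), 28 (F/C), 32 (V/R), 36 (I/N), 37 (T/R), 40 (F/M).
p = 16/40 = 0.400000.
d = −ln(1 − 0.400000) = −ln(0.600000) = 0.5108.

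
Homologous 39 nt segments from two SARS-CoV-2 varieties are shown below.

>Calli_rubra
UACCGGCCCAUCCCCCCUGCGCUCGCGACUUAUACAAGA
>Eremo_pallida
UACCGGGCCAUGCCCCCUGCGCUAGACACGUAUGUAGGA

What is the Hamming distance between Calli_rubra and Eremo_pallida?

9

Mismatches occur at site 7 (C↔G), site 12 (C↔G), site 24 (C↔A), site 26 (C↔A), site 27 (G↔C), site 30 (U↔G), site 34 (A↔G), site 35 (C↔U), site 37 (A↔G).
That gives 9 mismatches out of 39 aligned sites, so the Hamming distance is 9.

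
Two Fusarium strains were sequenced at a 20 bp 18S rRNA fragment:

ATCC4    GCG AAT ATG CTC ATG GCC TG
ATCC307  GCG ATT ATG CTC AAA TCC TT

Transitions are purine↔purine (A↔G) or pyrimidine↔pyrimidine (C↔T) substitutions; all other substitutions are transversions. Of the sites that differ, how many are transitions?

The sequences differ at positions 5 (A/T, transversion), 14 (T/A, transversion), 15 (G/A, transition), 16 (G/T, transversion), 20 (G/T, transversion).
Of the 5 differences, 1 transition and 4 transversions, so the answer is 1.

1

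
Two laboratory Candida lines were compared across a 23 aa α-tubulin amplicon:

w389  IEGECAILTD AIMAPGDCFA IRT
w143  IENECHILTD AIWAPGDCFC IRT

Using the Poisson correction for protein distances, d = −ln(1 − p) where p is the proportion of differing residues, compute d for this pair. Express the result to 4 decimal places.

0.1911

The sequences differ at positions 3 (G/N), 6 (A/H), 13 (M/W), 20 (A/C).
p = 4/23 = 0.173913.
d = −ln(1 − 0.173913) = −ln(0.826087) = 0.1911.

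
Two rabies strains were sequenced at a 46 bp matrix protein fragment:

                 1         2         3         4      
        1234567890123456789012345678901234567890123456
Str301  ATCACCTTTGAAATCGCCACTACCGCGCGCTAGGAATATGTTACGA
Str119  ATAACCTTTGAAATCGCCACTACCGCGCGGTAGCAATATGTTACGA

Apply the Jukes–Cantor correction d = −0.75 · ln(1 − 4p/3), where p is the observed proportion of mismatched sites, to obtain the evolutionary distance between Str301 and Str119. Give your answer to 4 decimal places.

Differing sites — 3:C/A; 30:C/G; 34:G/C.
p = 3/46 = 0.065217.
d = −0.75 · ln(1 − (4/3)·0.065217) = −0.75 · ln(0.913044) = −0.75 · (-0.090971) = 0.0682.

0.0682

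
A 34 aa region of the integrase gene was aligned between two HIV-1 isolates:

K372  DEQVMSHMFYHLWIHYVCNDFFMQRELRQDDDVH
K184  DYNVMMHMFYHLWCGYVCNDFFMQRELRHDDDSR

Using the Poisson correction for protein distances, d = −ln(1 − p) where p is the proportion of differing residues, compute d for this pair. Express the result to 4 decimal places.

Differing sites — 2:E/Y; 3:Q/N; 6:S/M; 14:I/C; 15:H/G; 29:Q/H; 33:V/S; 34:H/R.
p = 8/34 = 0.235294.
d = −ln(1 − 0.235294) = −ln(0.764706) = 0.2683.

0.2683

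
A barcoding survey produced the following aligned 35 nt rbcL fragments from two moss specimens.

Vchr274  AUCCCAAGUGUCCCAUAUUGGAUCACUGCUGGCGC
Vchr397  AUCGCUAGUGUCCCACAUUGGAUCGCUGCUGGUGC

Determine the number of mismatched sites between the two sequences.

The sequences differ at positions 4 (C/G), 6 (A/U), 16 (U/C), 25 (A/G), 33 (C/U).
That gives 5 mismatches out of 35 aligned sites, so the Hamming distance is 5.

5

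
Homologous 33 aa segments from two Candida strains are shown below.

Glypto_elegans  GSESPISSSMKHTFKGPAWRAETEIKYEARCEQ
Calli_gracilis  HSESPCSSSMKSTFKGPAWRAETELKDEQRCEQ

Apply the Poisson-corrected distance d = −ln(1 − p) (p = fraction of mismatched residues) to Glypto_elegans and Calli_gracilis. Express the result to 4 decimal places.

0.2007

Differing sites — 1:G/H; 6:I/C; 12:H/S; 25:I/L; 27:Y/D; 29:A/Q.
p = 6/33 = 0.181818.
d = −ln(1 − 0.181818) = −ln(0.818182) = 0.2007.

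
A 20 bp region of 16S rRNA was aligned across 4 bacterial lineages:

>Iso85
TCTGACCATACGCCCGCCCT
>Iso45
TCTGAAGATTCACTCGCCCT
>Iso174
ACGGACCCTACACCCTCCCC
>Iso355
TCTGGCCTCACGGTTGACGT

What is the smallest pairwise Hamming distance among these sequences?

5

Pairwise Hamming distances:
  Iso85 vs Iso45: 5
  Iso85 vs Iso174: 6
  Iso85 vs Iso355: 8
  Iso45 vs Iso174: 9
  Iso45 vs Iso355: 11
  Iso174 vs Iso355: 13
The smallest is 5, between Iso85 and Iso45.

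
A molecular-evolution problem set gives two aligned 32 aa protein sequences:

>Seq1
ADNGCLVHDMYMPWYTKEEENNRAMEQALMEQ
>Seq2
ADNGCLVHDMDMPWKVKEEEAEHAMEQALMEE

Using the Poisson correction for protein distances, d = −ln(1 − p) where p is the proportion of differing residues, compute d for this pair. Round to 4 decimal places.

0.2469

Mismatches occur at site 11 (Y/D), site 15 (Y/K), site 16 (T/V), site 21 (N/A), site 22 (N/E), site 23 (R/H), site 32 (Q/E).
p = 7/32 = 0.218750.
d = −ln(1 − 0.218750) = −ln(0.781250) = 0.2469.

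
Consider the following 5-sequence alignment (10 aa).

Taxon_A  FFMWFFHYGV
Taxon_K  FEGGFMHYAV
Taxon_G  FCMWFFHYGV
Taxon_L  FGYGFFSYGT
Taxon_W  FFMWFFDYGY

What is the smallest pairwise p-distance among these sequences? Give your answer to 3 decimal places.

0.100

Pairwise Hamming distances:
  Taxon_A vs Taxon_K: 5
  Taxon_A vs Taxon_G: 1
  Taxon_A vs Taxon_L: 5
  Taxon_A vs Taxon_W: 2
  Taxon_K vs Taxon_G: 5
  Taxon_K vs Taxon_L: 6
  Taxon_K vs Taxon_W: 7
  Taxon_G vs Taxon_L: 5
  Taxon_G vs Taxon_W: 3
  Taxon_L vs Taxon_W: 5
The smallest is 1 mismatch, between Taxon_A and Taxon_G; p = 1/10 = 0.100.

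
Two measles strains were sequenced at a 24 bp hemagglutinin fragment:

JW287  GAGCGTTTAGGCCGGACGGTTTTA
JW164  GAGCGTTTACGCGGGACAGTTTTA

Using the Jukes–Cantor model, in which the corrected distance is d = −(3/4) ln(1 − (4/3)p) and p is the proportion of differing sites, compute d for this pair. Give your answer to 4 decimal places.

0.1367

The sequences differ at positions 10 (G/C), 13 (C/G), 18 (G/A).
p = 3/24 = 0.125000.
d = −0.75 · ln(1 − (4/3)·0.125000) = −0.75 · ln(0.833333) = −0.75 · (-0.182322) = 0.1367.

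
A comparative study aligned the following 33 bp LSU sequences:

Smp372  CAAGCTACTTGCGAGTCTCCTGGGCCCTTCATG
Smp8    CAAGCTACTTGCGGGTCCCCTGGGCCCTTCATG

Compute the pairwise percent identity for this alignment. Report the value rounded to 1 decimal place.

The sequences differ at positions 14 (A/G), 18 (T/C).
31 of the 33 sites match, so the percent identity is 31/33 × 100 = 93.9%.

93.9%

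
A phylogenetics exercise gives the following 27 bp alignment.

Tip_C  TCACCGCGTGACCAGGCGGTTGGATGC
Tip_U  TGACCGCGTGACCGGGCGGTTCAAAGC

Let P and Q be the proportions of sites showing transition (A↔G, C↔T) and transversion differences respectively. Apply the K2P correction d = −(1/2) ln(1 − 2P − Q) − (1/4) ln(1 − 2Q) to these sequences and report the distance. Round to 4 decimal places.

0.2129

The sequences differ at positions 2 (C/G, transversion), 14 (A/G, transition), 22 (G/C, transversion), 23 (G/A, transition), 25 (T/A, transversion).
Of the 5 differences, 2 transitions and 3 transversions over 27 sites: P = 2/27 = 0.074074, Q = 3/27 = 0.111111.
d = −0.5·ln(0.740741) − 0.25·ln(0.777778) = −0.5·(-0.300104) − 0.25·(-0.251314) = 0.2129.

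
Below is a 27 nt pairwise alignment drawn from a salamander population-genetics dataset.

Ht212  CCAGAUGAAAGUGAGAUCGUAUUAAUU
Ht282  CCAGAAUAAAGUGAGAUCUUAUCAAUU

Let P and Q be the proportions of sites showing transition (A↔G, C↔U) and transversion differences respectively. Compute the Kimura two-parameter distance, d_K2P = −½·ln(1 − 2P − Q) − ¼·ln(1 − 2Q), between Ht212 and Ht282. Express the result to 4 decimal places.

0.1652

Mismatches occur at site 6 (U↔A, transversion), site 7 (G↔U, transversion), site 19 (G↔U, transversion), site 23 (U↔C, transition).
Of the 4 differences, 1 transition and 3 transversions over 27 sites: P = 1/27 = 0.037037, Q = 3/27 = 0.111111.
d = −0.5·ln(0.814815) − 0.25·ln(0.777778) = −0.5·(-0.204794) − 0.25·(-0.251314) = 0.1652.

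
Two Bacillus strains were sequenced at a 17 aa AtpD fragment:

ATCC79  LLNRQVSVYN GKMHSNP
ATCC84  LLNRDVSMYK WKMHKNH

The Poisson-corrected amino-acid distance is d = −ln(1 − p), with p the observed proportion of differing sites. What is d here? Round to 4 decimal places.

0.4353

Mismatches occur at site 5 (Q→D), site 8 (V→M), site 10 (N→K), site 11 (G→W), site 15 (S→K), site 17 (P→H).
p = 6/17 = 0.352941.
d = −ln(1 − 0.352941) = −ln(0.647059) = 0.4353.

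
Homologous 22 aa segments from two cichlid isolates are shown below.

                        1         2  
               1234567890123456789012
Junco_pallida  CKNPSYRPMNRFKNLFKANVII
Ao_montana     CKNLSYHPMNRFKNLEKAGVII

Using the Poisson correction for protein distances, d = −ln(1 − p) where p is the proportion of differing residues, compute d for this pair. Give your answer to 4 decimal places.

0.2007

The sequences differ at positions 4 (P/L), 7 (R/H), 16 (F/E), 19 (N/G).
p = 4/22 = 0.181818.
d = −ln(1 − 0.181818) = −ln(0.818182) = 0.2007.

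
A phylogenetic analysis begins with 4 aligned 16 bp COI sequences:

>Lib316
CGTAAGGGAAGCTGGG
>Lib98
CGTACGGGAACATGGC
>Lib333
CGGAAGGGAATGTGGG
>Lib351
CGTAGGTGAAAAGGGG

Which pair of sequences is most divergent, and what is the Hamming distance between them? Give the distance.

6

Pairwise Hamming distances:
  Lib316 vs Lib98: 4
  Lib316 vs Lib333: 3
  Lib316 vs Lib351: 5
  Lib98 vs Lib333: 5
  Lib98 vs Lib351: 5
  Lib333 vs Lib351: 6
The largest is 6, between Lib333 and Lib351.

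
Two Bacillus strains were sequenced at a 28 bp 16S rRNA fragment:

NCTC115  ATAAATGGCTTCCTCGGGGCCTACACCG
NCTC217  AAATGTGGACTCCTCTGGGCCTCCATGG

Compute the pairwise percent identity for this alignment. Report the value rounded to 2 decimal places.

67.86%

The sequences differ at positions 2 (T/A), 4 (A/T), 5 (A/G), 9 (C/A), 10 (T/C), 16 (G/T), 23 (A/C), 26 (C/T), 27 (C/G).
19 of the 28 sites match, so the percent identity is 19/28 × 100 = 67.86%.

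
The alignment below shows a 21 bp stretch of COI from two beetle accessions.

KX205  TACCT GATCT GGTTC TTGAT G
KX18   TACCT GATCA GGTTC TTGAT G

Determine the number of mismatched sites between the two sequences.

Differing sites — 10:T/A.
That gives 1 mismatch out of 21 aligned sites, so the Hamming distance is 1.

1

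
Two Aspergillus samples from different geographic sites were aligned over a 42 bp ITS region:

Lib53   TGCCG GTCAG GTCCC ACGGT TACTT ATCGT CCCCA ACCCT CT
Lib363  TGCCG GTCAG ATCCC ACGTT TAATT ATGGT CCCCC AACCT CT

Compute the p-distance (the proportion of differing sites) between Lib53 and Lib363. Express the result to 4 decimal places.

0.1429

Differing sites — 11:G/A; 19:G/T; 23:C/A; 28:C/G; 35:A/C; 37:C/A.
There are 6 differences over 42 sites, so p = 6/42 = 0.1429.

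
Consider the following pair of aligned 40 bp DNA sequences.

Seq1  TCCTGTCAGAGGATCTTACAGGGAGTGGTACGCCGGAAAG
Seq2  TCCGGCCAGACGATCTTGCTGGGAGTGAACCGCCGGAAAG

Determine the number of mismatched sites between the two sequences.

8

The sequences differ at positions 4 (T/G), 6 (T/C), 11 (G/C), 18 (A/G), 20 (A/T), 28 (G/A), 29 (T/A), 30 (A/C).
That gives 8 mismatches out of 40 aligned sites, so the Hamming distance is 8.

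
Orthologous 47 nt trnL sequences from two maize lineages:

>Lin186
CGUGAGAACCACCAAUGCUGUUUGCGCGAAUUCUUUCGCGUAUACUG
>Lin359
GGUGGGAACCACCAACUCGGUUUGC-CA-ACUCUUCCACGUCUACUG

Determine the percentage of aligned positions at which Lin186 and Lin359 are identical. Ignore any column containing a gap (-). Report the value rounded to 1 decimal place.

Excluding the 2 gap columns leaves 45 comparable sites.
The sequences differ at positions 1 (C/G), 5 (A/G), 16 (U/C), 17 (G/U), 19 (U/G), 28 (G/A), 31 (U/C), 36 (U/C), 38 (G/A), 42 (A/C).
35 of the 45 comparable sites match, so the percent identity is 35/45 × 100 = 77.8%.

77.8%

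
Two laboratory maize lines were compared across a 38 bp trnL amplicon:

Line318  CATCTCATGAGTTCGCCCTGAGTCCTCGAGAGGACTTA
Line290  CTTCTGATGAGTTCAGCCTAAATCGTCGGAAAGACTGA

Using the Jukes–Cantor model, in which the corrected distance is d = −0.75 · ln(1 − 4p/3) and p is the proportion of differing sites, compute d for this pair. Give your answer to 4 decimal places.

Mismatches occur at site 2 (A↔T), site 6 (C↔G), site 15 (G↔A), site 16 (C↔G), site 20 (G↔A), site 22 (G↔A), site 25 (C↔G), site 29 (A↔G), site 30 (G↔A), site 32 (G↔A), site 37 (T↔G).
p = 11/38 = 0.289474.
d = −0.75 · ln(1 − (4/3)·0.289474) = −0.75 · ln(0.614035) = −0.75 · (-0.487703) = 0.3658.

0.3658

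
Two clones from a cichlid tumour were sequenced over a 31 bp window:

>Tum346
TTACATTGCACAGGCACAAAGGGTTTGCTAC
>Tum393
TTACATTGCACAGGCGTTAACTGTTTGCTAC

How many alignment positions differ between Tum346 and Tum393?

5

Differing sites — 16:A/G; 17:C/T; 18:A/T; 21:G/C; 22:G/T.
That gives 5 mismatches out of 31 aligned sites, so the Hamming distance is 5.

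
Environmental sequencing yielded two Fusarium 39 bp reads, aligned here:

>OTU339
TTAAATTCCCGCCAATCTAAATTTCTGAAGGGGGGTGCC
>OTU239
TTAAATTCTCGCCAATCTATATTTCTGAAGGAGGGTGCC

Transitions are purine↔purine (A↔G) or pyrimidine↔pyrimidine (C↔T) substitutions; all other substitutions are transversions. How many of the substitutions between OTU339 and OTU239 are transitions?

The sequences differ at positions 9 (C/T, transition), 20 (A/T, transversion), 32 (G/A, transition).
Of the 3 differences, 2 transitions and 1 transversion, so the answer is 2.

2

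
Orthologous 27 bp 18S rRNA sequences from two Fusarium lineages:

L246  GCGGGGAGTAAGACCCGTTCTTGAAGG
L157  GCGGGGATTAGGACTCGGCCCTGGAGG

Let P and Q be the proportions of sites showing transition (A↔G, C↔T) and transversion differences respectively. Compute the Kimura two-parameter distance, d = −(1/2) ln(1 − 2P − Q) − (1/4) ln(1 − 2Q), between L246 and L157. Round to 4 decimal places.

The sequences differ at positions 8 (G/T, transversion), 11 (A/G, transition), 15 (C/T, transition), 18 (T/G, transversion), 19 (T/C, transition), 21 (T/C, transition), 24 (A/G, transition).
Of the 7 differences, 5 transitions and 2 transversions over 27 sites: P = 5/27 = 0.185185, Q = 2/27 = 0.074074.
d = −0.5·ln(0.555556) − 0.25·ln(0.851852) = −0.5·(-0.587786) − 0.25·(-0.160342) = 0.3340.

0.3340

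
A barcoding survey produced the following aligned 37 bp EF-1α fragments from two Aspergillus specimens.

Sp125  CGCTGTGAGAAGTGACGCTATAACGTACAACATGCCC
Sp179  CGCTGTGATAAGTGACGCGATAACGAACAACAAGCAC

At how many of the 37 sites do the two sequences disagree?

5

Differing sites — 9:G/T; 19:T/G; 26:T/A; 33:T/A; 36:C/A.
That gives 5 mismatches out of 37 aligned sites, so the Hamming distance is 5.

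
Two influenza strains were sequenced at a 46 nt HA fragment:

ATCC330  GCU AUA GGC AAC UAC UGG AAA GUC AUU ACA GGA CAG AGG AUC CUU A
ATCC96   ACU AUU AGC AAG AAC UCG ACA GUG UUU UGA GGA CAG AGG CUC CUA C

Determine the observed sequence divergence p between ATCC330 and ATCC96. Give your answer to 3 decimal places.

Mismatches occur at site 1 (G/A), site 6 (A/U), site 7 (G/A), site 12 (C/G), site 13 (U/A), site 17 (G/C), site 20 (A/C), site 24 (C/G), site 25 (A/U), site 28 (A/U), site 29 (C/G), site 40 (A/C), site 45 (U/A), site 46 (A/C).
There are 14 differences over 46 sites, so p = 14/46 = 0.304.

0.304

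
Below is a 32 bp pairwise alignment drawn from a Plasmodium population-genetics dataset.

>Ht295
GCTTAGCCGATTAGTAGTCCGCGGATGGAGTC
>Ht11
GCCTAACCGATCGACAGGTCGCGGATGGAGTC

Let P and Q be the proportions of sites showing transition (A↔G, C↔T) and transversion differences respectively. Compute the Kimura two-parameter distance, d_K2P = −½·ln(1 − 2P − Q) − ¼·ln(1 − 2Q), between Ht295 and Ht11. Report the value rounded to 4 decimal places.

0.3324

The sequences differ at positions 3 (T/C, transition), 6 (G/A, transition), 12 (T/C, transition), 13 (A/G, transition), 14 (G/A, transition), 15 (T/C, transition), 18 (T/G, transversion), 19 (C/T, transition).
Of the 8 differences, 7 transitions and 1 transversion over 32 sites: P = 7/32 = 0.218750, Q = 1/32 = 0.031250.
d = −0.5·ln(0.531250) − 0.25·ln(0.937500) = −0.5·(-0.632523) − 0.25·(-0.064539) = 0.3324.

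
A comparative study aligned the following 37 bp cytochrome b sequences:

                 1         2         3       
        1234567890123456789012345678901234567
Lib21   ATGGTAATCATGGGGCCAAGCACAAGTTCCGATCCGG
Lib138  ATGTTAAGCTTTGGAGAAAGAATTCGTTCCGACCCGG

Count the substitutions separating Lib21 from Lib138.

12

The sequences differ at positions 4 (G/T), 8 (T/G), 10 (A/T), 12 (G/T), 15 (G/A), 16 (C/G), 17 (C/A), 21 (C/A), 23 (C/T), 24 (A/T), 25 (A/C), 33 (T/C).
That gives 12 mismatches out of 37 aligned sites, so the Hamming distance is 12.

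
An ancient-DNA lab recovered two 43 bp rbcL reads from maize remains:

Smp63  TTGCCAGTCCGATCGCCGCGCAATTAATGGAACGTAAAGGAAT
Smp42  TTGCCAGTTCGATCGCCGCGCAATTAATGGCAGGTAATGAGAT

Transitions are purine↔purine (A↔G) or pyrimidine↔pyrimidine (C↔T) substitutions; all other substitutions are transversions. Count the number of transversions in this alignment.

3

Mismatches occur at site 9 (C→T, transition), site 31 (A→C, transversion), site 33 (C→G, transversion), site 38 (A→T, transversion), site 40 (G→A, transition), site 41 (A→G, transition).
Of the 6 differences, 3 transitions and 3 transversions, so the answer is 3.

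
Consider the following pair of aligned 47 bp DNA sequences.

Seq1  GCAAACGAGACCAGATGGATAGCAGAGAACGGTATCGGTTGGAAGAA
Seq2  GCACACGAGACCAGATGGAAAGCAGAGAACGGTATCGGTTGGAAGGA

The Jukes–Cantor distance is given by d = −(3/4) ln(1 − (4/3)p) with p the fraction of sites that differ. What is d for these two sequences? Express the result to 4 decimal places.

Mismatches occur at site 4 (A/C), site 20 (T/A), site 46 (A/G).
p = 3/47 = 0.063830.
d = −0.75 · ln(1 − (4/3)·0.063830) = −0.75 · ln(0.914893) = −0.75 · (-0.088948) = 0.0667.

0.0667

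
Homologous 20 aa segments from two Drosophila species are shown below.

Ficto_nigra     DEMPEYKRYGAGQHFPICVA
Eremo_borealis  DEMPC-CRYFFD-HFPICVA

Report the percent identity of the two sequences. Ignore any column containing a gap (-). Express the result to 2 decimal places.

Excluding the 2 gap columns leaves 18 comparable sites.
Mismatches occur at site 5 (E↔C), site 7 (K↔C), site 10 (G↔F), site 11 (A↔F), site 12 (G↔D).
13 of the 18 comparable sites match, so the percent identity is 13/18 × 100 = 72.22%.

72.22%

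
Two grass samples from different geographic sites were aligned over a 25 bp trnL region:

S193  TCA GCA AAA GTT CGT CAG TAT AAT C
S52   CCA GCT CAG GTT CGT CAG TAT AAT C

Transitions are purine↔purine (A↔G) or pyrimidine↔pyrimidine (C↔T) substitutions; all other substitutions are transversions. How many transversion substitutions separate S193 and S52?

The sequences differ at positions 1 (T/C, transition), 6 (A/T, transversion), 7 (A/C, transversion), 9 (A/G, transition).
Of the 4 differences, 2 transitions and 2 transversions, so the answer is 2.

2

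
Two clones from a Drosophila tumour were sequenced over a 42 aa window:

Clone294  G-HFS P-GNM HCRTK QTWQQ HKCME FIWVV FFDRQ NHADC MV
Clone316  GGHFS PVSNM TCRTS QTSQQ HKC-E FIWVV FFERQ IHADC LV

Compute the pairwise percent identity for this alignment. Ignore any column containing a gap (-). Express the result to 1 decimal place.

Excluding the 3 gap columns leaves 39 comparable sites.
Mismatches occur at site 8 (G→S), site 11 (H→T), site 15 (K→S), site 18 (W→S), site 33 (D→E), site 36 (N→I), site 41 (M→L).
32 of the 39 comparable sites match, so the percent identity is 32/39 × 100 = 82.1%.

82.1%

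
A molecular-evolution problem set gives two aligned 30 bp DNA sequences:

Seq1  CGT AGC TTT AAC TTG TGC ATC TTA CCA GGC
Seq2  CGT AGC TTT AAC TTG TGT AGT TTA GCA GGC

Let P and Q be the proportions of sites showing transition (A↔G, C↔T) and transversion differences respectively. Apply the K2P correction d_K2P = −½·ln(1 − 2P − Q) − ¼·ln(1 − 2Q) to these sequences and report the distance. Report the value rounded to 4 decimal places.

The sequences differ at positions 18 (C/T, transition), 20 (T/G, transversion), 21 (C/T, transition), 25 (C/G, transversion).
Of the 4 differences, 2 transitions and 2 transversions over 30 sites: P = 2/30 = 0.066667, Q = 2/30 = 0.066667.
d = −0.5·ln(0.799999) − 0.25·ln(0.866666) = −0.5·(-0.223145) − 0.25·(-0.143102) = 0.1473.

0.1473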